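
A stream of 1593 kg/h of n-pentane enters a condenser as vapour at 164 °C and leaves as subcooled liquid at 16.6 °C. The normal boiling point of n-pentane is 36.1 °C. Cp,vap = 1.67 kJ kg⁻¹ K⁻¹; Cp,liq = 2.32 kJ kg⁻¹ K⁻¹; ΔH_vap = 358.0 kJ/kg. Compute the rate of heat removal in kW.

vapour 164→36.1 °C: -213.59 kJ/kg
condensation at 36.1 °C: -358 kJ/kg
liquid 36.1→16.6 °C: -45.24 kJ/kg
Δh = -213.59 + -358 + -45.24 = -616.83 kJ/kg
Q = ṁ·Δh = 1593 kg/h × -616.83 kJ/kg = -982610 kJ/h
|Q| = 272.95 kW

Q_c = 273 kW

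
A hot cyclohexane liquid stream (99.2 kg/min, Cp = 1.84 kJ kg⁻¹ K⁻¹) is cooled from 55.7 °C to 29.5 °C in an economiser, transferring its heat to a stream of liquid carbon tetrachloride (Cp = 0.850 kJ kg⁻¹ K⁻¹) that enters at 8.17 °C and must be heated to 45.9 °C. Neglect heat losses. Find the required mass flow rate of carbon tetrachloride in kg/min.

ṁ_c = 149 kg/min

Heat released by hot stream: Q = 99.2 × 1.84 × (55.7 − 29.5) = 4782.2 kJ/min
Energy balance on cold side (adiabatic exchanger): Q = ṁ_c·Cp_c·(T_c,out − T_c,in)
ṁ_c = 4782.2 / [0.850 × (45.9 − 8.17)] = 149.12 kg/min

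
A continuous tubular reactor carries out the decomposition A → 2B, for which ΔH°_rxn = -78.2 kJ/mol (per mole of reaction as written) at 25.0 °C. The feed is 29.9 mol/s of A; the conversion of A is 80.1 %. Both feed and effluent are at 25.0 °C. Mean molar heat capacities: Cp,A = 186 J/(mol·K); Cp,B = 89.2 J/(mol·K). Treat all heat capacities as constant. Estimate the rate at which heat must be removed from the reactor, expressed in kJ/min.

Q_out = 112000 kJ/min

Extent of reaction ξ = 0.801 × 29.9 = 23.95 mol/s
Reaction term: ξ·ΔH°_rxn = 23.95 × -78.2 = -1872.9 kJ/s
Q = ΔH = -1872.9 kJ/s = -1872.9 kW
Heat removed = 112370 kJ/min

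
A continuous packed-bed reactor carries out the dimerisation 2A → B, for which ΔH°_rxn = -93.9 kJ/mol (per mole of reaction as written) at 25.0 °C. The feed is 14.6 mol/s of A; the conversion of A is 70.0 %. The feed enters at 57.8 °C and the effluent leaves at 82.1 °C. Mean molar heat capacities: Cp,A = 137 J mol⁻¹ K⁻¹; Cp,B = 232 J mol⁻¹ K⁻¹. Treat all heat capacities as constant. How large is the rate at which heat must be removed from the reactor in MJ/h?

Extent of reaction ξ = 0.700 × 14.6 / 2 = 5.11 mol/s
Reaction term: ξ·ΔH°_rxn = 5.11 × -93.9 = -479.83 kJ/s
Sensible, feed 57.8→25 °C: -65.607 kJ/s
Outlet flows (mol/s): A 4.38, B 5.11
Sensible, products 25→82.1 °C: 101.96 kJ/s
Q = ΔH = -443.48 kJ/s = -443.48 kW
Heat removed = 1596.5 MJ/h

Q_out = 1600 MJ/h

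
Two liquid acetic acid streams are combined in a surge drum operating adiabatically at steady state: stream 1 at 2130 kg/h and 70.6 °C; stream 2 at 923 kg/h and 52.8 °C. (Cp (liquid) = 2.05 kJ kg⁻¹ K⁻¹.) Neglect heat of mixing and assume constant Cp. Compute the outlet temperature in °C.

No heat crosses the boundary, so H_out = H_in.
Σ ṁᵢCp,ᵢTᵢ = 2130×2.05×70.6 + 923×2.05×52.8 = 408180
Σ ṁᵢCp,ᵢ = 2130×2.05 + 923×2.05 = 6258.6
T_out = 408180 / 6258.6 = 65.219 °C

T_out = 65.2 °C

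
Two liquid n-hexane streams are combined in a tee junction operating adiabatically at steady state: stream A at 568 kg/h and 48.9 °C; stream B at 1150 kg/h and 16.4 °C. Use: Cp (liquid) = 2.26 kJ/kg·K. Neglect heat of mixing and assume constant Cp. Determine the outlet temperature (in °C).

T_out = 27.1 °C

Adiabatic, steady state ⇒ Σ ṁᵢCp,ᵢ(T_out − Tᵢ) = 0
T_out = Σ ṁᵢCp,ᵢTᵢ / Σ ṁᵢCp,ᵢ
      = 105400 / 3882.7 = 27.145 °C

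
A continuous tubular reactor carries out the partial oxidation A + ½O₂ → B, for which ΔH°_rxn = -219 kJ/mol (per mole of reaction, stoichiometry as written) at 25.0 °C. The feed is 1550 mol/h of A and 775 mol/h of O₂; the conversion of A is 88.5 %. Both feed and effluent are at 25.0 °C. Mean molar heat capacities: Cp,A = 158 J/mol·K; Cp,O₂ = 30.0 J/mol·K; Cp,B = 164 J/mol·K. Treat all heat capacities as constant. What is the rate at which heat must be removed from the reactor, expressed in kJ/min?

Q_out = 5010 kJ/min

Extent of reaction ξ = 0.885 × 1550 = 1371.8 mol/h
Reaction term: ξ·ΔH°_rxn = 1371.8 × -219 = -300410 kJ/h
Q = ΔH = -300410 kJ/h = -83.448 kW
Heat removed = 5006.9 kJ/min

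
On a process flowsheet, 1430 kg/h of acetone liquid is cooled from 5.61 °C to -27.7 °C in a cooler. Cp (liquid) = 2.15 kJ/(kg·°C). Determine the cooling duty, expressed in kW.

Q = ṁ·Cp·ΔT = 1430 × 2.15 × (-27.7 − 5.61) = -102410 kJ/h
Converting: 102410 / 3600 s = 28.448 kW

Q_c = 28.4 kW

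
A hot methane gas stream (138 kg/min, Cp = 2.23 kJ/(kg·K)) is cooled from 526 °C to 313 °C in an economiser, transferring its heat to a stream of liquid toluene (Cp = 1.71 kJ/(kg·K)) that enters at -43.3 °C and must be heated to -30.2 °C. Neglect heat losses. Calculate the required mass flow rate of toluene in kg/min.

Heat released by hot stream: Q = 138 × 2.23 × (526 − 313) = 65549 kJ/min
Energy balance on cold side (adiabatic exchanger): Q = ṁ_c·Cp_c·(T_c,out − T_c,in)
ṁ_c = 65549 / [1.71 × (-30.2 − -43.3)] = 2926.1 kg/min

ṁ_c = 2930 kg/min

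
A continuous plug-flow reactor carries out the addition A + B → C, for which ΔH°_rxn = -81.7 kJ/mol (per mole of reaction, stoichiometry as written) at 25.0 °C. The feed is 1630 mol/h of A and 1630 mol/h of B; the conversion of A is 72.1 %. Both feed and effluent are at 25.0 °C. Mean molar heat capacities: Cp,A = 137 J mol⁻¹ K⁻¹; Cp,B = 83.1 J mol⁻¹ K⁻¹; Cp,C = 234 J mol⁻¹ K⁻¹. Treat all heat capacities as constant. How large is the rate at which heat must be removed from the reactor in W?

Q_out = 26700 W

Extent of reaction ξ = 0.721 × 1630 = 1175.2 mol/h
Reaction term: ξ·ΔH°_rxn = 1175.2 × -81.7 = -96016 kJ/h
Q = ΔH = -96016 kJ/h = -26.671 kW
Heat removed = 26671 W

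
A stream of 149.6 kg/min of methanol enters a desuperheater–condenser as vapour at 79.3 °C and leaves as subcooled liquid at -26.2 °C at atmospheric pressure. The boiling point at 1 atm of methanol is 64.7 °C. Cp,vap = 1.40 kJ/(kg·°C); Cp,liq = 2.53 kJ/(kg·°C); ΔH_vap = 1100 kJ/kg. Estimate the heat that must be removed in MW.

Q_c = 3.37 MW

vapour 79.3→64.7 °C: -20.44 kJ/kg
condensation at 64.7 °C: -1100 kJ/kg
liquid 64.7→-26.2 °C: -229.98 kJ/kg
Δh = -20.44 + -1100 + -229.98 = -1350.4 kJ/kg
Q = ṁ·Δh = 149.6 kg/min × -1350.4 kJ/kg = -202020 kJ/min
|Q| = 3367 kW = 3.367 MW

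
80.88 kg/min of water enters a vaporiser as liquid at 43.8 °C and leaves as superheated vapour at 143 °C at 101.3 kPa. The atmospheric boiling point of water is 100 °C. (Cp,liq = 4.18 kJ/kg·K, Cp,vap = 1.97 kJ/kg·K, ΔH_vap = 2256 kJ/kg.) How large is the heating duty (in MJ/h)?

liquid 43.8→100 °C: 234.92 kJ/kg
vaporisation at 100 °C: 2256 kJ/kg
vapour 100→143 °C: 84.71 kJ/kg
Δh = 234.92 + 2256 + 84.71 = 2575.6 kJ/kg
Q = ṁ·Δh = 80.88 kg/min × 2575.6 kJ/kg = 208320 kJ/min
|Q| = 3471.9 kW = 12499 MJ/h

Q = 12500 MJ/h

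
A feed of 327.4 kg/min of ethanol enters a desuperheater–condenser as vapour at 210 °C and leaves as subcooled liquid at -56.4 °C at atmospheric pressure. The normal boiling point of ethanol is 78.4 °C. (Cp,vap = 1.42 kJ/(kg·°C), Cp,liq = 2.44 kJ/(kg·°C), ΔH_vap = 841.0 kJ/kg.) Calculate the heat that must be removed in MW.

Q_c = 7.40 MW

vapour 210→78.4 °C: -186.87 kJ/kg
condensation at 78.4 °C: -841 kJ/kg
liquid 78.4→-56.4 °C: -328.91 kJ/kg
Δh = -186.87 + -841 + -328.91 = -1356.8 kJ/kg
Q = ṁ·Δh = 327.4 kg/min × -1356.8 kJ/kg = -444210 kJ/min
|Q| = 7403.5 kW = 7.4035 MW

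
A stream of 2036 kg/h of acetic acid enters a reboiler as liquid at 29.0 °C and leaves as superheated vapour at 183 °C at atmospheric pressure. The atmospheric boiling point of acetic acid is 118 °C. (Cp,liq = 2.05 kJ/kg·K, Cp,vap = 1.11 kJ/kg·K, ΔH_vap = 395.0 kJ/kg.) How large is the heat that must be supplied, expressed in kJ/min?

liquid 29.0→118 °C: 182.45 kJ/kg
vaporisation at 118 °C: 395 kJ/kg
vapour 118→183 °C: 72.15 kJ/kg
Δh = 182.45 + 395 + 72.15 = 649.6 kJ/kg
Q = ṁ·Δh = 2036 kg/h × 649.6 kJ/kg = 1.3226e+06 kJ/h
|Q| = 367.38 kW = 22043 kJ/min

Q = 22000 kJ/min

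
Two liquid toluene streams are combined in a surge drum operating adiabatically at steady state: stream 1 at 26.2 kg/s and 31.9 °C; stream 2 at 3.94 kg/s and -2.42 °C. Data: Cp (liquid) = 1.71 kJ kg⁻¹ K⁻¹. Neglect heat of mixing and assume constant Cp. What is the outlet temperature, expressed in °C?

No heat crosses the boundary, so H_out = H_in.
Σ ṁᵢCp,ᵢTᵢ = 26.2×1.71×31.9 + 3.94×1.71×-2.42 = 1412.9
Σ ṁᵢCp,ᵢ = 26.2×1.71 + 3.94×1.71 = 51.539
T_out = 1412.9 / 51.539 = 27.414 °C

T_out = 27.4 °C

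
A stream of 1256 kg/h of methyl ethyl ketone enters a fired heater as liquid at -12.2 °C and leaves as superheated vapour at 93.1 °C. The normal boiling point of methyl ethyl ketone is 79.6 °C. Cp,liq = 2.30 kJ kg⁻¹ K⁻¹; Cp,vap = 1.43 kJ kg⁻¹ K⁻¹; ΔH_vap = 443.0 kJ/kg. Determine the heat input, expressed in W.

liquid -12.2→79.6 °C: 211.14 kJ/kg
vaporisation at 79.6 °C: 443 kJ/kg
vapour 79.6→93.1 °C: 19.305 kJ/kg
Δh = 211.14 + 443 + 19.305 = 673.44 kJ/kg
Q = ṁ·Δh = 1256 kg/h × 673.44 kJ/kg = 845850 kJ/h
|Q| = 234.96 kW = 234960 W

Q = 235000 W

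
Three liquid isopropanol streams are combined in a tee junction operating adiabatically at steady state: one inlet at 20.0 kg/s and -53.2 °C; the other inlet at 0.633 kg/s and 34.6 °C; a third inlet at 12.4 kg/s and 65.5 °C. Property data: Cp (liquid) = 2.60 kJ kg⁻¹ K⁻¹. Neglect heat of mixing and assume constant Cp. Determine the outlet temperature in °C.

Energy balance with Q = 0: Σ ṁᵢCp,ᵢ(T_out − Tᵢ) = 0
T_out = Σ ṁᵢCp,ᵢTᵢ / Σ ṁᵢCp,ᵢ
      = -597.74 / 85.886 = -6.9597 °C

T_out = -6.96 °C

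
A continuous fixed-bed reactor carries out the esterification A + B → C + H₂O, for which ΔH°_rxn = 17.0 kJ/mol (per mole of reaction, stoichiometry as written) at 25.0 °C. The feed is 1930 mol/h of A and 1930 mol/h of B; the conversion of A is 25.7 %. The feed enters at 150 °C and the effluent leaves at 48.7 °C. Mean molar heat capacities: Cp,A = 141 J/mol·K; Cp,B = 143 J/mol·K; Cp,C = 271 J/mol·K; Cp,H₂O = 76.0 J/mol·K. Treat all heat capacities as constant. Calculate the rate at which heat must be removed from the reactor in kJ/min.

Extent of reaction ξ = 0.257 × 1930 = 496.01 mol/h
Reaction term: ξ·ΔH°_rxn = 496.01 × 17.0 = 8432.2 kJ/h
Sensible, feed 150→25 °C: -68515 kJ/h
Outlet flows (mol/h): A 1434, B 1434, C 496.01, H₂O 496.01
Sensible, products 25→48.7 °C: 13731 kJ/h
Q = ΔH = -46352 kJ/h = -12.875 kW
Heat removed = 772.53 kJ/min

Q_out = 773 kJ/min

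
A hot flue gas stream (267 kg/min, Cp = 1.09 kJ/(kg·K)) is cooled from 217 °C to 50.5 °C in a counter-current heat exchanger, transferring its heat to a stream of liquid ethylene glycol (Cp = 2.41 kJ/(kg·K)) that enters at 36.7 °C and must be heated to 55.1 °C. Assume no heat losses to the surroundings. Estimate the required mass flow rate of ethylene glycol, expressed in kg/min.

Heat released by hot stream: Q = 267 × 1.09 × (217 − 50.5) = 48456 kJ/min
Energy balance on cold side (adiabatic exchanger): Q = ṁ_c·Cp_c·(T_c,out − T_c,in)
ṁ_c = 48456 / [2.41 × (55.1 − 36.7)] = 1092.7 kg/min

ṁ_c = 1090 kg/min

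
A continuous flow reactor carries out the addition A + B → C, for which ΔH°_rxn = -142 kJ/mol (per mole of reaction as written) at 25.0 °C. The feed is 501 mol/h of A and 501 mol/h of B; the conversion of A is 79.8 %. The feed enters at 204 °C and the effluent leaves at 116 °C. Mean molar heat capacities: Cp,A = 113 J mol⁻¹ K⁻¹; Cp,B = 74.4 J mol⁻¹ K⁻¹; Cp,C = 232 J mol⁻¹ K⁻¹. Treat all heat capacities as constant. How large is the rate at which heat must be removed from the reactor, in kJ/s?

Q_out = 17.6 kJ/s

Extent of reaction ξ = 0.798 × 501 = 399.8 mol/h
Reaction term: ξ·ΔH°_rxn = 399.8 × -142 = -56771 kJ/h
Sensible, feed 204→25 °C: -16806 kJ/h
Outlet flows (mol/h): A 101.2, B 101.2, C 399.8
Sensible, products 25→116 °C: 10166 kJ/h
Q = ΔH = -63411 kJ/h = -17.614 kW
Heat removed = 17.614 kJ/s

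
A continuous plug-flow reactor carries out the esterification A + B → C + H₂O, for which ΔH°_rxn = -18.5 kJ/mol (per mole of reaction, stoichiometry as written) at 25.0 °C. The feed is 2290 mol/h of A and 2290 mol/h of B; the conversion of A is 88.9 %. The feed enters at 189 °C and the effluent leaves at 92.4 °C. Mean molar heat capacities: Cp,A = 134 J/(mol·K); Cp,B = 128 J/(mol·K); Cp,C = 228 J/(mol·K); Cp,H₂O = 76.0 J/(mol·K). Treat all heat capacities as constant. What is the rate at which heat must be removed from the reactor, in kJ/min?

Extent of reaction ξ = 0.889 × 2290 = 2035.8 mol/h
Reaction term: ξ·ΔH°_rxn = 2035.8 × -18.5 = -37662 kJ/h
Sensible, feed 189→25 °C: -98397 kJ/h
Outlet flows (mol/h): A 254.19, B 254.19, C 2035.8, H₂O 2035.8
Sensible, products 25→92.4 °C: 46202 kJ/h
Q = ΔH = -89858 kJ/h = -24.96 kW
Heat removed = 1497.6 kJ/min

Q_out = 1500 kJ/min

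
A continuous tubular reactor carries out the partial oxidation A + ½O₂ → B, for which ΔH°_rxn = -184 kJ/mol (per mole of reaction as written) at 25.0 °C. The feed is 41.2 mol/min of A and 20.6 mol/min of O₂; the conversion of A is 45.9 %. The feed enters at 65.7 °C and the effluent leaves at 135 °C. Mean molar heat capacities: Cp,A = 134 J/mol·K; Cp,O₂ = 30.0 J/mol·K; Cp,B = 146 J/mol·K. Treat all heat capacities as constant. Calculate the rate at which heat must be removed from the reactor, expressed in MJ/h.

Q_out = 184 MJ/h

Extent of reaction ξ = 0.459 × 41.2 = 18.911 mol/min
Reaction term: ξ·ΔH°_rxn = 18.911 × -184 = -3479.6 kJ/min
Sensible, feed 65.7→25 °C: -249.85 kJ/min
Outlet flows (mol/min): A 22.289, O₂ 11.145, B 18.911
Sensible, products 25→135 °C: 669.03 kJ/min
Q = ΔH = -3060.4 kJ/min = -51.007 kW
Heat removed = 183.62 MJ/h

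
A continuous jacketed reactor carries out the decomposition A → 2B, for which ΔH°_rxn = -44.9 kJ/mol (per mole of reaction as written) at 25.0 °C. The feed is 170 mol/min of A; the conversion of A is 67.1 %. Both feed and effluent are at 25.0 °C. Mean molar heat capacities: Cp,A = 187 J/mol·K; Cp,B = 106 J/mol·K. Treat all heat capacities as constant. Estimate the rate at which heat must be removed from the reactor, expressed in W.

Extent of reaction ξ = 0.671 × 170 = 114.07 mol/min
Reaction term: ξ·ΔH°_rxn = 114.07 × -44.9 = -5121.7 kJ/min
Q = ΔH = -5121.7 kJ/min = -85.362 kW
Heat removed = 85362 W

Q_out = 85400 W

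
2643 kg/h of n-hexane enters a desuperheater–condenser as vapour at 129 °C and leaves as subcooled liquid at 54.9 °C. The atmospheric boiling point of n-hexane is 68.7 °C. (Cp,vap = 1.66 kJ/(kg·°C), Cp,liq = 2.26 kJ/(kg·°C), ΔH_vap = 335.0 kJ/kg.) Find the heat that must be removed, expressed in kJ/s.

vapour 129→68.7 °C: -100.1 kJ/kg
condensation at 68.7 °C: -335 kJ/kg
liquid 68.7→54.9 °C: -31.188 kJ/kg
Δh = -100.1 + -335 + -31.188 = -466.29 kJ/kg
Q = ṁ·Δh = 2643 kg/h × -466.29 kJ/kg = -1.2324e+06 kJ/h
|Q| = 342.33 kW

Q_c = 342 kJ/s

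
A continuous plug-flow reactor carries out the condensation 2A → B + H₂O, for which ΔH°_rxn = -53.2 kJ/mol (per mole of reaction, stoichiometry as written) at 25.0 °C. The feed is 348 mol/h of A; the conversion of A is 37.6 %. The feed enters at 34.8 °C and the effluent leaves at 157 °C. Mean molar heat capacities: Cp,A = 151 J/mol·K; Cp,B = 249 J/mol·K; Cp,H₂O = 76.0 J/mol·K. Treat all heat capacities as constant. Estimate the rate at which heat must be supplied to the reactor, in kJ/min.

Q_in = 52.3 kJ/min

Extent of reaction ξ = 0.376 × 348 / 2 = 65.424 mol/h
Reaction term: ξ·ΔH°_rxn = 65.424 × -53.2 = -3480.6 kJ/h
Sensible, feed 34.8→25 °C: -514.97 kJ/h
Outlet flows (mol/h): A 217.15, B 65.424, H₂O 65.424
Sensible, products 25→157 °C: 7135 kJ/h
Q = ΔH = 3139.4 kJ/h = 0.87207 kW
Heat supplied = 52.324 kJ/min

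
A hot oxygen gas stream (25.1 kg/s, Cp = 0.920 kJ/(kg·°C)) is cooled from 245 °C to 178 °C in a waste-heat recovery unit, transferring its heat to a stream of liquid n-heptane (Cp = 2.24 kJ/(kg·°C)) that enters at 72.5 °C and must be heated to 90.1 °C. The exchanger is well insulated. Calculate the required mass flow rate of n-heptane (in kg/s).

Heat released by hot stream: Q = 25.1 × 0.920 × (245 − 178) = 1547.2 kJ/s
Energy balance on cold side (adiabatic exchanger): Q = ṁ_c·Cp_c·(T_c,out − T_c,in)
ṁ_c = 1547.2 / [2.24 × (90.1 − 72.5)] = 39.244 kg/s

ṁ_c = 39.2 kg/s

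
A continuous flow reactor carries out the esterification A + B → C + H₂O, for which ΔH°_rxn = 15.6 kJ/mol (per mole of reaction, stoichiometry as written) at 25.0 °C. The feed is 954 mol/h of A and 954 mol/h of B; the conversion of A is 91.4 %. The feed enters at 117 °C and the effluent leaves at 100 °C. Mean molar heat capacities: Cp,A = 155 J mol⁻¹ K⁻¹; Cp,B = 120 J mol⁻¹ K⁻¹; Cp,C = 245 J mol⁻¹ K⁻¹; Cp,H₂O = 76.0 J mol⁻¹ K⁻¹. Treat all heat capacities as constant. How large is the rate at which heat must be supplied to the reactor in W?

Q_in = 3380 W

Extent of reaction ξ = 0.914 × 954 = 871.96 mol/h
Reaction term: ξ·ΔH°_rxn = 871.96 × 15.6 = 13603 kJ/h
Sensible, feed 117→25 °C: -24136 kJ/h
Outlet flows (mol/h): A 82.044, B 82.044, C 871.96, H₂O 871.96
Sensible, products 25→100 °C: 22684 kJ/h
Q = ΔH = 12151 kJ/h = 3.3752 kW
Heat supplied = 3375.2 W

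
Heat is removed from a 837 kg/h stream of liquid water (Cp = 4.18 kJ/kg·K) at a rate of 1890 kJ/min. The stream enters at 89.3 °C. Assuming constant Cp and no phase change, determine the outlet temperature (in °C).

Q = 1890 kJ/min = 113400 kJ/h
ΔT = Q/(ṁ·Cp) = 113400/(837×4.18) = 32.412 K
T_out = 89.3 − 32.412 = 56.888 °C

T_out = 56.9 °C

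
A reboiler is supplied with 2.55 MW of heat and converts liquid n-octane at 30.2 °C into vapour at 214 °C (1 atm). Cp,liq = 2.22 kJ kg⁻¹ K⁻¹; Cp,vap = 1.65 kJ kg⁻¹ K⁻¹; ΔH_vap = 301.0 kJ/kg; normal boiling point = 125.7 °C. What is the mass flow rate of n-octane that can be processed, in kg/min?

ṁ = 232 kg/min

Δh = 2.22×(125.7−30.2) + 301.0 + 1.65×(214−125.7) = 658.7 kJ/kg
Q = 2.55 MW = 2550 kJ/s = 153000 kJ/min
ṁ = Q/Δh = 153000 / 658.7 = 232.27 kg/min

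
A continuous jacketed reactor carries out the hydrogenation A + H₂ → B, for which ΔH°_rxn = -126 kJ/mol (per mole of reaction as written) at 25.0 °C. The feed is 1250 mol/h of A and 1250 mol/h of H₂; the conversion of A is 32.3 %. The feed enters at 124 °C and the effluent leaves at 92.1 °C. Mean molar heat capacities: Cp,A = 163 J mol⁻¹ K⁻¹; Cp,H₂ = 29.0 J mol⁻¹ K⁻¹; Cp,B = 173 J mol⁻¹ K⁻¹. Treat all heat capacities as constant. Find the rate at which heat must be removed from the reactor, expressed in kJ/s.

Extent of reaction ξ = 0.323 × 1250 = 403.75 mol/h
Reaction term: ξ·ΔH°_rxn = 403.75 × -126 = -50872 kJ/h
Sensible, feed 124→25 °C: -23760 kJ/h
Outlet flows (mol/h): A 846.25, H₂ 846.25, B 403.75
Sensible, products 25→92.1 °C: 15589 kJ/h
Q = ΔH = -59043 kJ/h = -16.401 kW
Heat removed = 16.401 kJ/s

Q_out = 16.4 kJ/s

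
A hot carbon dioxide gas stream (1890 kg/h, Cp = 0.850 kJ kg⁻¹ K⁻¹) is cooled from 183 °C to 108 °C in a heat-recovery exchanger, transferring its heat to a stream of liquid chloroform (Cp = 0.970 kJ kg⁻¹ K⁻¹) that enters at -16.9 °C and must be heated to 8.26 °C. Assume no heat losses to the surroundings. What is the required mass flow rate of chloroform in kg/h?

ṁ_c = 4940 kg/h

Heat released by hot stream: Q = 1890 × 0.850 × (183 − 108) = 120490 kJ/h
Energy balance on cold side (adiabatic exchanger): Q = ṁ_c·Cp_c·(T_c,out − T_c,in)
ṁ_c = 120490 / [0.970 × (8.26 − -16.9)] = 4937 kg/h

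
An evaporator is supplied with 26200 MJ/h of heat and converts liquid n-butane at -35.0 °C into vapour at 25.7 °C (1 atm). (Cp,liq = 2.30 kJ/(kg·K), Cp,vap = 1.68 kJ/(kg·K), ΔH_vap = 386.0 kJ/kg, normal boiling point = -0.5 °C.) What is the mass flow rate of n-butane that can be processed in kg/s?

ṁ = 14.3 kg/s

Δh = 2.30×(-0.5−-35.0) + 386.0 + 1.68×(25.7−-0.5) = 509.37 kJ/kg
Q = 26200 MJ/h = 7277.8 kJ/s = 7277.8 kJ/s
ṁ = Q/Δh = 7277.8 / 509.37 = 14.288 kg/s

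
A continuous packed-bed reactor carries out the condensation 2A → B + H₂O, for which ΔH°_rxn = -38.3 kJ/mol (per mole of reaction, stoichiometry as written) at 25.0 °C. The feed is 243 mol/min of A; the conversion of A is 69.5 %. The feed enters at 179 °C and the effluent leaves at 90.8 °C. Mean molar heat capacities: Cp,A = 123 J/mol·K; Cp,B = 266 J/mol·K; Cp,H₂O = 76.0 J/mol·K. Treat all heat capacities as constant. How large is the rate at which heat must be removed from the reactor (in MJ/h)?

Extent of reaction ξ = 0.695 × 243 / 2 = 84.442 mol/min
Reaction term: ξ·ΔH°_rxn = 84.442 × -38.3 = -3234.1 kJ/min
Sensible, feed 179→25 °C: -4602.9 kJ/min
Outlet flows (mol/min): A 74.115, B 84.442, H₂O 84.442
Sensible, products 25→90.8 °C: 2500.1 kJ/min
Q = ΔH = -5337 kJ/min = -88.949 kW
Heat removed = 320.22 MJ/h

Q_out = 320 MJ/h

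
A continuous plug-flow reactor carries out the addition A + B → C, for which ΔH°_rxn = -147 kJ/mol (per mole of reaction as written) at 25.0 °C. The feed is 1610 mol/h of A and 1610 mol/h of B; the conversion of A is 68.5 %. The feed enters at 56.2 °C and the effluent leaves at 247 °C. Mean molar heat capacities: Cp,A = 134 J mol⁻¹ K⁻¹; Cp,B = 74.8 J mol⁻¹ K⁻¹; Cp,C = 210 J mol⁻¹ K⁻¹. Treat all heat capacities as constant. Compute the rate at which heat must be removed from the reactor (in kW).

Q_out = 27.1 kW

Extent of reaction ξ = 0.685 × 1610 = 1102.9 mol/h
Reaction term: ξ·ΔH°_rxn = 1102.9 × -147 = -162120 kJ/h
Sensible, feed 56.2→25 °C: -10488 kJ/h
Outlet flows (mol/h): A 507.15, B 507.15, C 1102.9
Sensible, products 25→247 °C: 74923 kJ/h
Q = ΔH = -97684 kJ/h = -27.135 kW
Heat removed = 27.135 kW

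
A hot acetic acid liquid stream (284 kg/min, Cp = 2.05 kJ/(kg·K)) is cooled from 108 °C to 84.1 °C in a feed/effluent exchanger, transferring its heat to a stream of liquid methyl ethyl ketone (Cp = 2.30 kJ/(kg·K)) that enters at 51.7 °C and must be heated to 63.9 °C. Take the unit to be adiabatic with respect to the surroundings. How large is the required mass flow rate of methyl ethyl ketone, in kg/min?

Heat released by hot stream: Q = 284 × 2.05 × (108 − 84.1) = 13915 kJ/min
Energy balance on cold side (adiabatic exchanger): Q = ṁ_c·Cp_c·(T_c,out − T_c,in)
ṁ_c = 13915 / [2.30 × (63.9 − 51.7)] = 495.89 kg/min

ṁ_c = 496 kg/min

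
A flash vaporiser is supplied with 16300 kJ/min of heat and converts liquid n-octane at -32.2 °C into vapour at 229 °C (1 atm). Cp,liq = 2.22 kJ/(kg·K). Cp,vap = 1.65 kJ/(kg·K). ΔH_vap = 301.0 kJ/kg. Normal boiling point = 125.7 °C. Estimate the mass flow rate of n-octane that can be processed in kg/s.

Δh = 2.22×(125.7−-32.2) + 301.0 + 1.65×(229−125.7) = 821.98 kJ/kg
Q = 16300 kJ/min = 271.67 kJ/s = 271.67 kJ/s
ṁ = Q/Δh = 271.67 / 821.98 = 0.3305 kg/s

ṁ = 0.331 kg/s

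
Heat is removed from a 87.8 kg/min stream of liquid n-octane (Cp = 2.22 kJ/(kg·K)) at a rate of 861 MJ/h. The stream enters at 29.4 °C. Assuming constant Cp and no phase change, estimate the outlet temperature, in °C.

Q = 861 MJ/h = 14350 kJ/min
ΔT = Q/(ṁ·Cp) = 14350/(87.8×2.22) = 73.621 K
T_out = 29.4 − 73.621 = -44.221 °C

T_out = -44.2 °C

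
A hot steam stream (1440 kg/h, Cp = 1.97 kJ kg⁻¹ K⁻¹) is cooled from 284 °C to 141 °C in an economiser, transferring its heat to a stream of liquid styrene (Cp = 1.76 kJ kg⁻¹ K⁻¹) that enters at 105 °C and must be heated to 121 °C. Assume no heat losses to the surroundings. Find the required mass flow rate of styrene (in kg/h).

ṁ_c = 14400 kg/h

Heat released by hot stream: Q = 1440 × 1.97 × (284 − 141) = 405660 kJ/h
Energy balance on cold side (adiabatic exchanger): Q = ṁ_c·Cp_c·(T_c,out − T_c,in)
ṁ_c = 405660 / [1.76 × (121 − 105)] = 14406 kg/h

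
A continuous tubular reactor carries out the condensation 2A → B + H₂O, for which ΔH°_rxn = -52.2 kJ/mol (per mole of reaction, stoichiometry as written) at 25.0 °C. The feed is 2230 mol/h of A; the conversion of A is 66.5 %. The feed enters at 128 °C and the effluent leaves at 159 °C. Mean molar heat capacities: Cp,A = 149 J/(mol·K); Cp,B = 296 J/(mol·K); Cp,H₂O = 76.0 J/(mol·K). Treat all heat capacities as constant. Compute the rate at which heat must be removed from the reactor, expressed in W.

Q_out = 5850 W

Extent of reaction ξ = 0.665 × 2230 / 2 = 741.48 mol/h
Reaction term: ξ·ΔH°_rxn = 741.48 × -52.2 = -38705 kJ/h
Sensible, feed 128→25 °C: -34224 kJ/h
Outlet flows (mol/h): A 747.05, B 741.48, H₂O 741.48
Sensible, products 25→159 °C: 51877 kJ/h
Q = ΔH = -21052 kJ/h = -5.8478 kW
Heat removed = 5847.8 W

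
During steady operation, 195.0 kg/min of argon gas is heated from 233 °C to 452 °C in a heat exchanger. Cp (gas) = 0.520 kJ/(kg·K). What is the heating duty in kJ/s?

Q = 370 kJ/s

Q = ṁ·Cp·ΔT = 195.0 × 0.520 × (452 − 233) = 22207 kJ/min
Converting: 22207 / 60 s = 370.11 kW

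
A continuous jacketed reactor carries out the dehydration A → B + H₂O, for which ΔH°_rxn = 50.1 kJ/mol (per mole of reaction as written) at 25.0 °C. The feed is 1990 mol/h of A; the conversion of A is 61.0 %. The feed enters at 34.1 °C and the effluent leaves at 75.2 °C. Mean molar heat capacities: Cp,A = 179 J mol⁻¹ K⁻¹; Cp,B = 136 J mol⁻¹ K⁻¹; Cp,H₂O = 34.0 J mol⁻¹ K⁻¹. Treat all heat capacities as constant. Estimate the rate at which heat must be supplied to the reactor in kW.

Q_in = 20.8 kW

Extent of reaction ξ = 0.610 × 1990 = 1213.9 mol/h
Reaction term: ξ·ΔH°_rxn = 1213.9 × 50.1 = 60816 kJ/h
Sensible, feed 34.1→25 °C: -3241.5 kJ/h
Outlet flows (mol/h): A 776.1, B 1213.9, H₂O 1213.9
Sensible, products 25→75.2 °C: 17333 kJ/h
Q = ΔH = 74908 kJ/h = 20.808 kW
Heat supplied = 20.808 kW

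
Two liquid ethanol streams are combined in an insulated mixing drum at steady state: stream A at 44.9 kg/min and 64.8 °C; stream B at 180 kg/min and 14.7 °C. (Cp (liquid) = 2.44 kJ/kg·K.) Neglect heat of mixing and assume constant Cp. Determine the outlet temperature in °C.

No heat crosses the boundary, so H_out = H_in.
T_out = Σ ṁᵢCp,ᵢTᵢ / Σ ṁᵢCp,ᵢ
      = 13555 / 548.76 = 24.702 °C

T_out = 24.7 °C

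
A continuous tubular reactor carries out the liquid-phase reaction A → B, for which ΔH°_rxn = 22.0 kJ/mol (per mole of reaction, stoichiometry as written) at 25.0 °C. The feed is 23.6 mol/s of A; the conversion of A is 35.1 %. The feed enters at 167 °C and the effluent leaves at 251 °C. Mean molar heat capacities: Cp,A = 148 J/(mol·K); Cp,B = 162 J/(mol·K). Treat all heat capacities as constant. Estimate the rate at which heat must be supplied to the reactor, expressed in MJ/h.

Extent of reaction ξ = 0.351 × 23.6 = 8.2836 mol/s
Reaction term: ξ·ΔH°_rxn = 8.2836 × 22.0 = 182.24 kJ/s
Sensible, feed 167→25 °C: -495.98 kJ/s
Outlet flows (mol/s): A 15.316, B 8.2836
Sensible, products 25→251 °C: 815.58 kJ/s
Q = ΔH = 501.84 kJ/s = 501.84 kW
Heat supplied = 1806.6 MJ/h

Q_in = 1810 MJ/h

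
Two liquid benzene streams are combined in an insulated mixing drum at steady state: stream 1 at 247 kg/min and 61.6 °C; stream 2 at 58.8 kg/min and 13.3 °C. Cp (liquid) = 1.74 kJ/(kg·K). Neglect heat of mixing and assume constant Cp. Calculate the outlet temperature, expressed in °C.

T_out = 52.3 °C

Adiabatic, steady state ⇒ Σ ṁᵢCp,ᵢ(T_out − Tᵢ) = 0
Σ ṁᵢCp,ᵢTᵢ = 247×1.74×61.6 + 58.8×1.74×13.3 = 27835
Σ ṁᵢCp,ᵢ = 247×1.74 + 58.8×1.74 = 532.09
T_out = 27835 / 532.09 = 52.313 °C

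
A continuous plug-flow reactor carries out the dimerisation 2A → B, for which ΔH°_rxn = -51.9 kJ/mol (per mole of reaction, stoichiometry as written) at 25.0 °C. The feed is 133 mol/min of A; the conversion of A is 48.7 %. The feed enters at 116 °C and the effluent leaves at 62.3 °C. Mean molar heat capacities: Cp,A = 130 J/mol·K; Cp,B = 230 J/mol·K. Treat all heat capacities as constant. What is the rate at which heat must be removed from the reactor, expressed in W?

Extent of reaction ξ = 0.487 × 133 / 2 = 32.386 mol/min
Reaction term: ξ·ΔH°_rxn = 32.386 × -51.9 = -1680.8 kJ/min
Sensible, feed 116→25 °C: -1573.4 kJ/min
Outlet flows (mol/min): A 68.229, B 32.386
Sensible, products 25→62.3 °C: 608.68 kJ/min
Q = ΔH = -2645.5 kJ/min = -44.092 kW
Heat removed = 44092 W

Q_out = 44100 W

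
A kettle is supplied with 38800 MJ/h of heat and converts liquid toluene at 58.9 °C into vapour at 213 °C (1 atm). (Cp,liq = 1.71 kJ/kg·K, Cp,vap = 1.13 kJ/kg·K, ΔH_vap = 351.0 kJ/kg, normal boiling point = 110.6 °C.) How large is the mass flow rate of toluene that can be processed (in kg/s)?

ṁ = 19.4 kg/s

Δh = 1.71×(110.6−58.9) + 351.0 + 1.13×(213−110.6) = 555.12 kJ/kg
Q = 38800 MJ/h = 10778 kJ/s = 10778 kJ/s
ṁ = Q/Δh = 10778 / 555.12 = 19.415 kg/s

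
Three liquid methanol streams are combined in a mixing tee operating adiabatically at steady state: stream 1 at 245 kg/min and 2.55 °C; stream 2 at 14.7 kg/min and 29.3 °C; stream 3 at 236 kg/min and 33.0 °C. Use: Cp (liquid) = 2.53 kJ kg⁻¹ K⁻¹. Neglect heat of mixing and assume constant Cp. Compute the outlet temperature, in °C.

Energy balance with Q = 0: Σ ṁᵢCp,ᵢ(T_out − Tᵢ) = 0
T_out = Σ ṁᵢCp,ᵢTᵢ / Σ ṁᵢCp,ᵢ
      = 22374 / 1254.1 = 17.84 °C

T_out = 17.8 °C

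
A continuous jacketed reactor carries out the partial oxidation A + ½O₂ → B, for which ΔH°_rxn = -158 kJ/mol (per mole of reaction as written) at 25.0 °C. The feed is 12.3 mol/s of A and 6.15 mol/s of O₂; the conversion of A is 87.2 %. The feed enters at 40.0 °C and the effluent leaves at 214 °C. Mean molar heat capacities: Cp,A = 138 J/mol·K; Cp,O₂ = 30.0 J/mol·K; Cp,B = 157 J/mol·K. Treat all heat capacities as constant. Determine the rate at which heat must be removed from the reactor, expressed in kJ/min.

Extent of reaction ξ = 0.872 × 12.3 = 10.726 mol/s
Reaction term: ξ·ΔH°_rxn = 10.726 × -158 = -1694.6 kJ/s
Sensible, feed 40.0→25 °C: -28.229 kJ/s
Outlet flows (mol/s): A 1.5744, O₂ 0.7872, B 10.726
Sensible, products 25→214 °C: 363.79 kJ/s
Q = ΔH = -1359.1 kJ/s = -1359.1 kW
Heat removed = 81545 kJ/min

Q_out = 81500 kJ/min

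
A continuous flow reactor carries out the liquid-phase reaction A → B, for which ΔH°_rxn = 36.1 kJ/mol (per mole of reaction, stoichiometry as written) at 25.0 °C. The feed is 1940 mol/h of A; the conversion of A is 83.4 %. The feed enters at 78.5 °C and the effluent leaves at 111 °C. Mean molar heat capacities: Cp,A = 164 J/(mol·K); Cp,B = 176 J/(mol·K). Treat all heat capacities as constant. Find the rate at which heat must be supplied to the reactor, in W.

Q_in = 19600 W

Extent of reaction ξ = 0.834 × 1940 = 1618 mol/h
Reaction term: ξ·ΔH°_rxn = 1618 × 36.1 = 58408 kJ/h
Sensible, feed 78.5→25 °C: -17022 kJ/h
Outlet flows (mol/h): A 322.04, B 1618
Sensible, products 25→111 °C: 29031 kJ/h
Q = ΔH = 70418 kJ/h = 19.561 kW
Heat supplied = 19561 W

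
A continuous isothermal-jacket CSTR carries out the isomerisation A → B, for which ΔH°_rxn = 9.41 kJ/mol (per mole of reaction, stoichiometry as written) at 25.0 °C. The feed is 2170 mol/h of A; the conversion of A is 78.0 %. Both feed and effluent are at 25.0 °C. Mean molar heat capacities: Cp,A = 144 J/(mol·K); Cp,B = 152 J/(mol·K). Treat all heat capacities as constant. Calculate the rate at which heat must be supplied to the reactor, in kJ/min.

Q_in = 265 kJ/min

Extent of reaction ξ = 0.780 × 2170 = 1692.6 mol/h
Reaction term: ξ·ΔH°_rxn = 1692.6 × 9.41 = 15927 kJ/h
Q = ΔH = 15927 kJ/h = 4.4243 kW
Heat supplied = 265.46 kJ/min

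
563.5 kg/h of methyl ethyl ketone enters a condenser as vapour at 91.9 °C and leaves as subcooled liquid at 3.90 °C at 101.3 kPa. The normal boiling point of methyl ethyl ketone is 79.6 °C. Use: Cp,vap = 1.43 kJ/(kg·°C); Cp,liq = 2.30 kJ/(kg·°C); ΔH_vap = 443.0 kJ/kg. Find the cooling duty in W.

Q_c = 99300 W

vapour 91.9→79.6 °C: -17.589 kJ/kg
condensation at 79.6 °C: -443 kJ/kg
liquid 79.6→3.90 °C: -174.11 kJ/kg
Δh = -17.589 + -443 + -174.11 = -634.7 kJ/kg
Q = ṁ·Δh = 563.5 kg/h × -634.7 kJ/kg = -357650 kJ/h
|Q| = 99.348 kW = 99348 W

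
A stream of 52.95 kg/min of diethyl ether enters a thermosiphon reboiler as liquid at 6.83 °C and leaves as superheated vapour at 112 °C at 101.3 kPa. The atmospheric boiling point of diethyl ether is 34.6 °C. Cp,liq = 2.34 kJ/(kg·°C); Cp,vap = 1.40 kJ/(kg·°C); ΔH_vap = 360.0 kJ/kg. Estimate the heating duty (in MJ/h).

Q = 1690 MJ/h

liquid 6.83→34.6 °C: 64.982 kJ/kg
vaporisation at 34.6 °C: 360 kJ/kg
vapour 34.6→112 °C: 108.36 kJ/kg
Δh = 64.982 + 360 + 108.36 = 533.34 kJ/kg
Q = ṁ·Δh = 52.95 kg/min × 533.34 kJ/kg = 28240 kJ/min
|Q| = 470.67 kW = 1694.4 MJ/h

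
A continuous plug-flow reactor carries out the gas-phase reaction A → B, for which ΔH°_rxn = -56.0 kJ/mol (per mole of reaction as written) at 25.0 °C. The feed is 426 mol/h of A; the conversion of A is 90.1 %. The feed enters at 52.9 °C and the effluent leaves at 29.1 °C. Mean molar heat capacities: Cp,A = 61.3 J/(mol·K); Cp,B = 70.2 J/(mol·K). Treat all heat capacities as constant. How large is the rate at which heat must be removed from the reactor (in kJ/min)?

Q_out = 368 kJ/min

Extent of reaction ξ = 0.901 × 426 = 383.83 mol/h
Reaction term: ξ·ΔH°_rxn = 383.83 × -56.0 = -21494 kJ/h
Sensible, feed 52.9→25 °C: -728.58 kJ/h
Outlet flows (mol/h): A 42.174, B 383.83
Sensible, products 25→29.1 °C: 121.07 kJ/h
Q = ΔH = -22102 kJ/h = -6.1394 kW
Heat removed = 368.36 kJ/min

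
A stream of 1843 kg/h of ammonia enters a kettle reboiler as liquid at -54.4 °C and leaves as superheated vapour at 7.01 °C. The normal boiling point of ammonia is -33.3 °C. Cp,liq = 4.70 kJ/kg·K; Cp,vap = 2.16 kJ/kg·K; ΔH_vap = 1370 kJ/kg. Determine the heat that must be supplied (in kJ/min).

liquid -54.4→-33.3 °C: 99.17 kJ/kg
vaporisation at -33.3 °C: 1370 kJ/kg
vapour -33.3→7.01 °C: 87.07 kJ/kg
Δh = 99.17 + 1370 + 87.07 = 1556.2 kJ/kg
Q = ṁ·Δh = 1843 kg/h × 1556.2 kJ/kg = 2.8681e+06 kJ/h
|Q| = 796.71 kW = 47802 kJ/min

Q = 47800 kJ/min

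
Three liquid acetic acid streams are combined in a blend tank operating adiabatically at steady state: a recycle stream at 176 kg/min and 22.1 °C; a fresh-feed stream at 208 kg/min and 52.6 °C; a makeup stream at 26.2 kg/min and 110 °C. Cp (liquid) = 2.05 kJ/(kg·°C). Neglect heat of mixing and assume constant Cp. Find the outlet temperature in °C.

T_out = 43.2 °C

No heat crosses the boundary, so H_out = H_in.
T_out = Σ ṁᵢCp,ᵢTᵢ / Σ ṁᵢCp,ᵢ
      = 36310 / 840.91 = 43.18 °C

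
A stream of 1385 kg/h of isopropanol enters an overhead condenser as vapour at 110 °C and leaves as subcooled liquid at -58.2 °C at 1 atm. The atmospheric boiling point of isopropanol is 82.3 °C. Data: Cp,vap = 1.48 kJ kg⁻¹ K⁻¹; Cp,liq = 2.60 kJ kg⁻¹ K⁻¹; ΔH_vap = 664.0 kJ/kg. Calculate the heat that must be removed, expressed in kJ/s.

vapour 110→82.3 °C: -40.996 kJ/kg
condensation at 82.3 °C: -664 kJ/kg
liquid 82.3→-58.2 °C: -365.3 kJ/kg
Δh = -40.996 + -664 + -365.3 = -1070.3 kJ/kg
Q = ṁ·Δh = 1385 kg/h × -1070.3 kJ/kg = -1.4824e+06 kJ/h
|Q| = 411.77 kW

Q_c = 412 kJ/s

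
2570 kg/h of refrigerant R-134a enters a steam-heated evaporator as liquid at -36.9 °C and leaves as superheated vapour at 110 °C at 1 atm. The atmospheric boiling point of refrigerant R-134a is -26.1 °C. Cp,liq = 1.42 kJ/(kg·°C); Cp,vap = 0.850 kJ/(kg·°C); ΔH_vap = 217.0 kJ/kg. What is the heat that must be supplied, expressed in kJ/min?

Q = 14900 kJ/min

liquid -36.9→-26.1 °C: 15.336 kJ/kg
vaporisation at -26.1 °C: 217 kJ/kg
vapour -26.1→110 °C: 115.68 kJ/kg
Δh = 15.336 + 217 + 115.68 = 348.02 kJ/kg
Q = ṁ·Δh = 2570 kg/h × 348.02 kJ/kg = 894410 kJ/h
|Q| = 248.45 kW = 14907 kJ/min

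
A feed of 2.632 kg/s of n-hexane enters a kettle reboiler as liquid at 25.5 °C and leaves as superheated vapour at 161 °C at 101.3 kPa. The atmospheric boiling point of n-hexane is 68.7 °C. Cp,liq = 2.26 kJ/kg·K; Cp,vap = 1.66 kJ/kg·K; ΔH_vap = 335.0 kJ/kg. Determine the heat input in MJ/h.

liquid 25.5→68.7 °C: 97.632 kJ/kg
vaporisation at 68.7 °C: 335 kJ/kg
vapour 68.7→161 °C: 153.22 kJ/kg
Δh = 97.632 + 335 + 153.22 = 585.85 kJ/kg
Q = ṁ·Δh = 2.632 kg/s × 585.85 kJ/kg = 1542 kJ/s
|Q| = 1542 kW = 5551 MJ/h

Q = 5550 MJ/h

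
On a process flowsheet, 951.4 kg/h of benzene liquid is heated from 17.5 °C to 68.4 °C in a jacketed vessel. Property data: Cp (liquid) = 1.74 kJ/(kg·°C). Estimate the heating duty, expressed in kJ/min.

Q = 1400 kJ/min

Q = ṁ·Cp·ΔT = 951.4 × 1.74 × (68.4 − 17.5) = 84262 kJ/h
Converting: 84262 / 3600 s = 23.406 kW
Heating duty = 1404.4 kJ/min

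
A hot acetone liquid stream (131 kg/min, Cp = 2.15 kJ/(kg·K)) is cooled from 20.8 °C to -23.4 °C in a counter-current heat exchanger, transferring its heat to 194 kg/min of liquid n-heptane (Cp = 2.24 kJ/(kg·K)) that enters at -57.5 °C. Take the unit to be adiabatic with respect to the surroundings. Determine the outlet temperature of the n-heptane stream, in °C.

Heat released by hot stream: Q = 131 × 2.15 × (20.8 − -23.4) = 12449 kJ/min
Energy balance on cold side (adiabatic exchanger): Q = ṁ_c·Cp_c·(T_c,out − T_c,in)
T_c,out = -57.5 + 12449/(194 × 2.24) = -28.853 °C

T_c,out = -28.9 °C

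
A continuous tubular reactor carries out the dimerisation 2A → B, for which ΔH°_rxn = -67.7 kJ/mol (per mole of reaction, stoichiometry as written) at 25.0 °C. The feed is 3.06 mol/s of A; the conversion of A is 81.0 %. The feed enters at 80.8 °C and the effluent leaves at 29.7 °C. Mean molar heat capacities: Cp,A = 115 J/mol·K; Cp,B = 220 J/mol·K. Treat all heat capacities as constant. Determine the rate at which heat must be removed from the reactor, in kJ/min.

Extent of reaction ξ = 0.810 × 3.06 / 2 = 1.2393 mol/s
Reaction term: ξ·ΔH°_rxn = 1.2393 × -67.7 = -83.901 kJ/s
Sensible, feed 80.8→25 °C: -19.636 kJ/s
Outlet flows (mol/s): A 0.5814, B 1.2393
Sensible, products 25→29.7 °C: 1.5957 kJ/s
Q = ΔH = -101.94 kJ/s = -101.94 kW
Heat removed = 6116.5 kJ/min

Q_out = 6120 kJ/min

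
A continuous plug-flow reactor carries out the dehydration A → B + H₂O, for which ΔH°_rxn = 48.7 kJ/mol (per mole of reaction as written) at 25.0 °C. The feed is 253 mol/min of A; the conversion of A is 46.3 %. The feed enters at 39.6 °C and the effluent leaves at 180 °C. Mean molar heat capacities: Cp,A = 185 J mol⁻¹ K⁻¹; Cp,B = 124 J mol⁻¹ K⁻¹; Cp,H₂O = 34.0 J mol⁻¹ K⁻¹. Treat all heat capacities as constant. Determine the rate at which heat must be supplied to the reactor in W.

Q_in = 196000 W

Extent of reaction ξ = 0.463 × 253 = 117.14 mol/min
Reaction term: ξ·ΔH°_rxn = 117.14 × 48.7 = 5704.7 kJ/min
Sensible, feed 39.6→25 °C: -683.35 kJ/min
Outlet flows (mol/min): A 135.86, B 117.14, H₂O 117.14
Sensible, products 25→180 °C: 6764.5 kJ/min
Q = ΔH = 11786 kJ/min = 196.43 kW
Heat supplied = 196430 W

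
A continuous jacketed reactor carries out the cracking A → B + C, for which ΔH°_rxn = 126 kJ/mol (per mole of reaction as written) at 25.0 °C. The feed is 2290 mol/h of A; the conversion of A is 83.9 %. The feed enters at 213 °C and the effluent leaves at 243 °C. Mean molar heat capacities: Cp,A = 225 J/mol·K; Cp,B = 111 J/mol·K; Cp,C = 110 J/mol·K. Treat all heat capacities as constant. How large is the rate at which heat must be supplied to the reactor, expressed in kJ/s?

Q_in = 71.1 kJ/s

Extent of reaction ξ = 0.839 × 2290 = 1921.3 mol/h
Reaction term: ξ·ΔH°_rxn = 1921.3 × 126 = 242090 kJ/h
Sensible, feed 213→25 °C: -96867 kJ/h
Outlet flows (mol/h): A 368.69, B 1921.3, C 1921.3
Sensible, products 25→243 °C: 110650 kJ/h
Q = ΔH = 255870 kJ/h = 71.074 kW
Heat supplied = 71.074 kJ/s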